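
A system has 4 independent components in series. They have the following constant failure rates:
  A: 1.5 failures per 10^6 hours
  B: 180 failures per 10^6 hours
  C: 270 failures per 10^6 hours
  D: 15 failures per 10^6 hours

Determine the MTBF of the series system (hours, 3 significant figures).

2140

Series of exponential components: λ_sys = Σ λ_i
λ_sys = 0.0000015 + 0.00018 + 0.00027 + 0.000015 = 4.6650e-04 /h
MTBF = 1 / λ_sys = 2140 h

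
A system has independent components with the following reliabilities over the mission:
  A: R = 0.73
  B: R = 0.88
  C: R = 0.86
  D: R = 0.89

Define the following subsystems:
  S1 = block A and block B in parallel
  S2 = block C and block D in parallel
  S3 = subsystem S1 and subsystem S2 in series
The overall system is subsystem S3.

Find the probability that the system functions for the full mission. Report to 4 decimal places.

0.9527

Parallel (A and B): 1 − (1 − 0.730000)(1 − 0.880000) = 0.967600
Parallel (C and D): 1 − (1 − 0.860000)(1 − 0.890000) = 0.984600
Series ([0.967600] and [0.984600]): 0.967600 × 0.984600 = 0.9527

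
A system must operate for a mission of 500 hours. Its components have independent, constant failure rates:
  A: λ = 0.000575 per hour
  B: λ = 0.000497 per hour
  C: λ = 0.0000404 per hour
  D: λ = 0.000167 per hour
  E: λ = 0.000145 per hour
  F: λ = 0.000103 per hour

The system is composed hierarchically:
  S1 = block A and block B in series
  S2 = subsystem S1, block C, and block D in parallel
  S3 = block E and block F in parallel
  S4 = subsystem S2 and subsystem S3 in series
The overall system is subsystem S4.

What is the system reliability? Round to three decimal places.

R(A) = exp(−0.000575 × 500) = 0.75014
R(B) = exp(−0.000497 × 500) = 0.77997
R(C) = exp(−0.0000404 × 500) = 0.98000
R(D) = exp(−0.000167 × 500) = 0.91989
R(E) = exp(−0.000145 × 500) = 0.93007
R(F) = exp(−0.000103 × 500) = 0.94980
Series (A and B): 0.75014 × 0.77997 = 0.58509
Parallel ([0.58509], C, and D): 1 − (1 − 0.58509)(1 − 0.98000)(1 − 0.91989) = 0.99934
Parallel (E and F): 1 − (1 − 0.93007)(1 − 0.94980) = 0.99649
Series ([0.99934] and [0.99649]): 0.99934 × 0.99649 = 0.996

0.996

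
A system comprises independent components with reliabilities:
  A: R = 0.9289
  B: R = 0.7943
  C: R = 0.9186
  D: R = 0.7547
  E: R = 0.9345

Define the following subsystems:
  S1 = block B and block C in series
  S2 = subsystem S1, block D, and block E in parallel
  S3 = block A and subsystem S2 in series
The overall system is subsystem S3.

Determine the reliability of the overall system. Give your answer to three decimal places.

Series (B and C): 0.79430 × 0.91860 = 0.72964
Parallel ([0.72964], D, and E): 1 − (1 − 0.72964)(1 − 0.75470)(1 − 0.93450) = 0.99566
Series (A and [0.99566]): 0.92890 × 0.99566 = 0.925

0.925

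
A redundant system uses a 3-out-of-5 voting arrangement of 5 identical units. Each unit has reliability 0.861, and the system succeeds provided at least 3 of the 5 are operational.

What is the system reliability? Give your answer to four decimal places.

R = Σ_{i=3}^{5} C(5,i) p^i (1−p)^{5−i} with p = 0.861
C(5,3)·0.861^3·0.139^2 = 0.123322
C(5,4)·0.861^4·0.139^1 = 0.381942
C(5,5)·0.861^5·0.139^0 = 0.473168
Sum = 0.9784

0.9784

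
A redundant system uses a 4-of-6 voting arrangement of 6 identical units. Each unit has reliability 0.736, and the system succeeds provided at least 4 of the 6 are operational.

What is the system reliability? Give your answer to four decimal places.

R = Σ_{i=4}^{6} C(6,i) p^i (1−p)^{6−i} with p = 0.736
C(6,4)·0.736^4·0.264^2 = 0.306768
C(6,5)·0.736^5·0.264^1 = 0.342093
C(6,6)·0.736^6·0.264^0 = 0.158952
Sum = 0.8078

0.8078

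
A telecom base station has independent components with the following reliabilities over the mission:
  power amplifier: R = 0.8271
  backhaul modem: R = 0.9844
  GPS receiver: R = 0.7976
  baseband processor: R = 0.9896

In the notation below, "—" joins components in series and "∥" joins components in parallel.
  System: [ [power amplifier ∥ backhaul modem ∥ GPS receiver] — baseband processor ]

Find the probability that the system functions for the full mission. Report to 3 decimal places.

Parallel (power amplifier, backhaul modem, and GPS receiver): 1 − (1 − 0.82710)(1 − 0.98440)(1 − 0.79760) = 0.99945
Series ([0.99945] and baseband processor): 0.99945 × 0.98960 = 0.989

0.989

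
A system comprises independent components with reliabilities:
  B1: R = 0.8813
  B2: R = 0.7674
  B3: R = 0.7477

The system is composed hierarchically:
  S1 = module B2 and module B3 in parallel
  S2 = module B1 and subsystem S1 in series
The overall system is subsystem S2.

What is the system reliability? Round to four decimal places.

Parallel (B2 and B3): 1 − (1 − 0.767400)(1 − 0.747700) = 0.941315
Series (B1 and [0.941315]): 0.881300 × 0.941315 = 0.8296

0.8296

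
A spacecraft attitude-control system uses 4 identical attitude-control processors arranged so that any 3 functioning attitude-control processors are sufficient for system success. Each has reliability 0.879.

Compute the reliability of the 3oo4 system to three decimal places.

0.926

R = Σ_{i=3}^{4} C(4,i) p^i (1−p)^{4−i} with p = 0.879
C(4,3)·0.879^3·0.121^1 = 0.32871
C(4,4)·0.879^4·0.121^0 = 0.59697
Sum = 0.926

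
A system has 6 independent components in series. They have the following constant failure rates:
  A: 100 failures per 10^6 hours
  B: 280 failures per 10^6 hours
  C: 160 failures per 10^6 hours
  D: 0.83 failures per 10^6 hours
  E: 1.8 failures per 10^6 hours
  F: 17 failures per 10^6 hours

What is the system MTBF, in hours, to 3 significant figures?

1790

Series of exponential components: λ_sys = Σ λ_i
λ_sys = 0.00010 + 0.00028 + 0.00016 + 0.00000083 + 0.0000018 + 0.000017 = 5.5963e-04 /h
MTBF = 1 / λ_sys = 1790 h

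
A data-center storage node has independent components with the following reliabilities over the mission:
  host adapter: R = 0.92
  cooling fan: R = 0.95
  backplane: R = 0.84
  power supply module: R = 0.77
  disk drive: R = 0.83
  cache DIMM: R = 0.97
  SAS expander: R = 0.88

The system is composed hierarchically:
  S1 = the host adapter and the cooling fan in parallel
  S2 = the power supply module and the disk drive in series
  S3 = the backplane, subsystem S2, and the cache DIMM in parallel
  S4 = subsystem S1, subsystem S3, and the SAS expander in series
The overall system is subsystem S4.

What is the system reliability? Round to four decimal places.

0.8750

Parallel (host adapter and cooling fan): 1 − (1 − 0.920000)(1 − 0.950000) = 0.996000
Series (power supply module and disk drive): 0.770000 × 0.830000 = 0.639100
Parallel (backplane, [0.639100], and cache DIMM): 1 − (1 − 0.840000)(1 − 0.639100)(1 − 0.970000) = 0.998268
Series ([0.996000], [0.998268], and SAS expander): 0.996000 × 0.998268 × 0.880000 = 0.8750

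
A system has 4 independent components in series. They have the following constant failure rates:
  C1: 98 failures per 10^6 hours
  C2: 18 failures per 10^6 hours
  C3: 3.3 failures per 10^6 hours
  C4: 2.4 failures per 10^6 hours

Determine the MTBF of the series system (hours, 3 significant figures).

Series of exponential components: λ_sys = Σ λ_i
λ_sys = 0.000098 + 0.000018 + 0.0000033 + 0.0000024 = 1.2170e-04 /h
MTBF = 1 / λ_sys = 8220 h

8220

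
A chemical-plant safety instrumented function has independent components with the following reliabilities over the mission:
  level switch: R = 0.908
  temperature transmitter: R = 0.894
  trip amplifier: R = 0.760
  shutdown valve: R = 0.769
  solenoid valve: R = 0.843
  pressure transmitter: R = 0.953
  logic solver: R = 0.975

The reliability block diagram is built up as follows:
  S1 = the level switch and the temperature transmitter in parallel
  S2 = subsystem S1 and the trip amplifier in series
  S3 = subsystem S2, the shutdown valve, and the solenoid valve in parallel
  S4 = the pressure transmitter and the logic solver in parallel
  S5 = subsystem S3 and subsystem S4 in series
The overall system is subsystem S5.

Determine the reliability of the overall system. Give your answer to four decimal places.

0.9899

Parallel (level switch and temperature transmitter): 1 − (1 − 0.908000)(1 − 0.894000) = 0.990248
Series ([0.990248] and trip amplifier): 0.990248 × 0.760000 = 0.752588
Parallel ([0.752588], shutdown valve, and solenoid valve): 1 − (1 − 0.752588)(1 − 0.769000)(1 − 0.843000) = 0.991027
Parallel (pressure transmitter and logic solver): 1 − (1 − 0.953000)(1 − 0.975000) = 0.998825
Series ([0.991027] and [0.998825]): 0.991027 × 0.998825 = 0.9899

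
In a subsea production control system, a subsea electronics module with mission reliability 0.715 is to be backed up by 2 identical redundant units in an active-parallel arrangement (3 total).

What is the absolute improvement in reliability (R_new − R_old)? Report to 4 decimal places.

0.2619

R_before = 0.715
R_after = 1 − (1 − 0.715)^3 = 0.9769
ΔR = 0.9769 − 0.715 = 0.2619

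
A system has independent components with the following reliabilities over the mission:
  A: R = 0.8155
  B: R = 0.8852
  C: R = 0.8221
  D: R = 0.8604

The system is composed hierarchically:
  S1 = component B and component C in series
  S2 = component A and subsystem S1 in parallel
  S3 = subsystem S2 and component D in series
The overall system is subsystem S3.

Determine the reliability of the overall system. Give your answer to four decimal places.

0.8172

Series (B and C): 0.885200 × 0.822100 = 0.727723
Parallel (A and [0.727723]): 1 − (1 − 0.815500)(1 − 0.727723) = 0.949765
Series ([0.949765] and D): 0.949765 × 0.860400 = 0.8172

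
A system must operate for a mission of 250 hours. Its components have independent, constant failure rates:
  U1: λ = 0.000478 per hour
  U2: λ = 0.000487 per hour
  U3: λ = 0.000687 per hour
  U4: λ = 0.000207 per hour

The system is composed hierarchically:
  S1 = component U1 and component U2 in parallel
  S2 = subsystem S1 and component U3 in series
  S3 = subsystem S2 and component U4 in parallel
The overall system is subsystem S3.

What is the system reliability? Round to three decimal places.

R(U1) = exp(−0.000478 × 250) = 0.88736
R(U2) = exp(−0.000487 × 250) = 0.88537
R(U3) = exp(−0.000687 × 250) = 0.84219
R(U4) = exp(−0.000207 × 250) = 0.94957
Parallel (U1 and U2): 1 − (1 − 0.88736)(1 − 0.88537) = 0.98709
Series ([0.98709] and U3): 0.98709 × 0.84219 = 0.83132
Parallel ([0.83132] and U4): 1 − (1 − 0.83132)(1 − 0.94957) = 0.991

0.991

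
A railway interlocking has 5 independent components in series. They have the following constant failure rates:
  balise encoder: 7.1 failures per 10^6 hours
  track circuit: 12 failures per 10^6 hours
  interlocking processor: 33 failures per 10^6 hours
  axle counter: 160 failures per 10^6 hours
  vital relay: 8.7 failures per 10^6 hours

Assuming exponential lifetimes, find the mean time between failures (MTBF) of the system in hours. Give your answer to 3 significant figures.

Series of exponential components: λ_sys = Σ λ_i
λ_sys = 0.0000071 + 0.000012 + 0.000033 + 0.00016 + 0.0000087 = 2.2080e-04 /h
MTBF = 1 / λ_sys = 4530 h

4530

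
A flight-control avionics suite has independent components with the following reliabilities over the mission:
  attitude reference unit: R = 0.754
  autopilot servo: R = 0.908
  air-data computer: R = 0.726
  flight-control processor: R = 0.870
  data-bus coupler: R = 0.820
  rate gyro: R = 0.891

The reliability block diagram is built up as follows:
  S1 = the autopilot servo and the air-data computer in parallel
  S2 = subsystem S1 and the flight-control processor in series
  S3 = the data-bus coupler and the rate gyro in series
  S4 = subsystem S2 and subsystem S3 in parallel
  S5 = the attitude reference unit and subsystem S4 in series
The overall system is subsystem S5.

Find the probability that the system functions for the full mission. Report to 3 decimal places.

0.723

Parallel (autopilot servo and air-data computer): 1 − (1 − 0.90800)(1 − 0.72600) = 0.97479
Series ([0.97479] and flight-control processor): 0.97479 × 0.87000 = 0.84807
Series (data-bus coupler and rate gyro): 0.82000 × 0.89100 = 0.73062
Parallel ([0.84807] and [0.73062]): 1 − (1 − 0.84807)(1 − 0.73062) = 0.95907
Series (attitude reference unit and [0.95907]): 0.75400 × 0.95907 = 0.723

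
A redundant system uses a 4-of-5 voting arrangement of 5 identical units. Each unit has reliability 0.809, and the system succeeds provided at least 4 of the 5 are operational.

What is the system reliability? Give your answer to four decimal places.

0.7556

R = Σ_{i=4}^{5} C(5,i) p^i (1−p)^{5−i} with p = 0.809
C(5,4)·0.809^4·0.191^1 = 0.409070
C(5,5)·0.809^5·0.191^0 = 0.346531
Sum = 0.7556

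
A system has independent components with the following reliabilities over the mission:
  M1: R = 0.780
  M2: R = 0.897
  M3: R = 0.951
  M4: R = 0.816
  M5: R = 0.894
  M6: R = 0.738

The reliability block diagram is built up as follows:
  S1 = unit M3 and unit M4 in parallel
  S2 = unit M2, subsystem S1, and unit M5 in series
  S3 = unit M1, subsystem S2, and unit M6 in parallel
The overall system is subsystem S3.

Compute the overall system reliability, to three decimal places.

0.988

Parallel (M3 and M4): 1 − (1 − 0.95100)(1 − 0.81600) = 0.99098
Series (M2, [0.99098], and M5): 0.89700 × 0.99098 × 0.89400 = 0.79468
Parallel (M1, [0.79468], and M6): 1 − (1 − 0.78000)(1 − 0.79468)(1 − 0.73800) = 0.988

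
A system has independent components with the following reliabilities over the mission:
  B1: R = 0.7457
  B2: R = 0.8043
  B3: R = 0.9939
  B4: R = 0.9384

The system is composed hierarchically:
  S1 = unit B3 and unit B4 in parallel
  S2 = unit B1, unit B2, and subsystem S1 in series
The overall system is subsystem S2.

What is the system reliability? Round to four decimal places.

0.5995

Parallel (B3 and B4): 1 − (1 − 0.993900)(1 − 0.938400) = 0.999624
Series (B1, B2, and [0.999624]): 0.745700 × 0.804300 × 0.999624 = 0.5995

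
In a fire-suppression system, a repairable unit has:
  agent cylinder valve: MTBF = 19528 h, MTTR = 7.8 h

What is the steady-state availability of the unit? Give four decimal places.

A(agent cylinder valve) = MTBF/(MTBF+MTTR) = 19528/(19528+7.8) = 0.9996

0.9996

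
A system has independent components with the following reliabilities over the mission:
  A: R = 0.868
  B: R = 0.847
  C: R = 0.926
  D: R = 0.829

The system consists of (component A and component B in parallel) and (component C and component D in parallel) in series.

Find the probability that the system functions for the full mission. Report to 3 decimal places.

Parallel (A and B): 1 − (1 − 0.86800)(1 − 0.84700) = 0.97980
Parallel (C and D): 1 − (1 − 0.92600)(1 − 0.82900) = 0.98735
Series ([0.97980] and [0.98735]): 0.97980 × 0.98735 = 0.967

0.967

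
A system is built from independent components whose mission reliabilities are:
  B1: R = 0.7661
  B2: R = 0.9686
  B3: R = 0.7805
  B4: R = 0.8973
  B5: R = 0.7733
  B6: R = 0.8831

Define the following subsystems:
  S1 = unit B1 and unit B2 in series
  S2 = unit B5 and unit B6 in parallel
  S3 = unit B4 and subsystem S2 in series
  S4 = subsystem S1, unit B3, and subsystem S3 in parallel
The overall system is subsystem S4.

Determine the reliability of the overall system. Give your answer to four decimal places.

0.9928

Series (B1 and B2): 0.766100 × 0.968600 = 0.742044
Parallel (B5 and B6): 1 − (1 − 0.773300)(1 − 0.883100) = 0.973499
Series (B4 and [0.973499]): 0.897300 × 0.973499 = 0.873521
Parallel ([0.742044], B3, and [0.873521]): 1 − (1 − 0.742044)(1 − 0.780500)(1 − 0.873521) = 0.9928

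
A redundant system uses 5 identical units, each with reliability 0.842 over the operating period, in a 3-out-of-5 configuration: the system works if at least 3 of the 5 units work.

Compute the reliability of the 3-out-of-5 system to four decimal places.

0.9693

R = Σ_{i=3}^{5} C(5,i) p^i (1−p)^{5−i} with p = 0.842
C(5,3)·0.842^3·0.158^2 = 0.149022
C(5,4)·0.842^4·0.158^1 = 0.397078
C(5,5)·0.842^5·0.158^0 = 0.423214
Sum = 0.9693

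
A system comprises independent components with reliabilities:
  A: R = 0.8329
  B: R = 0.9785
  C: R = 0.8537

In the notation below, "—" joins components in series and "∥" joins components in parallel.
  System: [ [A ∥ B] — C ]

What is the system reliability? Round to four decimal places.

Parallel (A and B): 1 − (1 − 0.832900)(1 − 0.978500) = 0.996407
Series ([0.996407] and C): 0.996407 × 0.853700 = 0.8506

0.8506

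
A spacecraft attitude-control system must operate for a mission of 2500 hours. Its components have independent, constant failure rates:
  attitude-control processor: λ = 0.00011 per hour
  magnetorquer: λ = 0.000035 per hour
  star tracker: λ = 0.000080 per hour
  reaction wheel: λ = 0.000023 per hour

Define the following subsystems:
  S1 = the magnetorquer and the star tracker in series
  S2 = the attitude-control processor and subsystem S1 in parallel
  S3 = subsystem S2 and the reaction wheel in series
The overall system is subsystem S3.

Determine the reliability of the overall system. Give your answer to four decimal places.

0.8874

R(attitude-control processor) = exp(−0.00011 × 2500) = 0.759572
R(magnetorquer) = exp(−0.000035 × 2500) = 0.916219
R(star tracker) = exp(−0.000080 × 2500) = 0.818731
R(reaction wheel) = exp(−0.000023 × 2500) = 0.944122
Series (magnetorquer and star tracker): 0.916219 × 0.818731 = 0.750137
Parallel (attitude-control processor and [0.750137]): 1 − (1 − 0.759572)(1 − 0.750137) = 0.939926
Series ([0.939926] and reaction wheel): 0.939926 × 0.944122 = 0.8874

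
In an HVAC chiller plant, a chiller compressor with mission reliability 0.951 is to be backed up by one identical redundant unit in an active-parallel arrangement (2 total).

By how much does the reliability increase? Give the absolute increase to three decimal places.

R_before = 0.951
R_after = 1 − (1 − 0.951)^2 = 0.998
ΔR = 0.998 − 0.951 = 0.047

0.047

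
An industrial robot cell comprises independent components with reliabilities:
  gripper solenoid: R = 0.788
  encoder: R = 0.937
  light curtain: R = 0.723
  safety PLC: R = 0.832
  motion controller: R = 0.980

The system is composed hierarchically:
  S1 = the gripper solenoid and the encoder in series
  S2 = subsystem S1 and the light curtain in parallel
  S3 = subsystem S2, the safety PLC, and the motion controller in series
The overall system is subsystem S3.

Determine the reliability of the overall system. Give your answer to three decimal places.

0.756

Series (gripper solenoid and encoder): 0.78800 × 0.93700 = 0.73836
Parallel ([0.73836] and light curtain): 1 − (1 − 0.73836)(1 − 0.72300) = 0.92753
Series ([0.92753], safety PLC, and motion controller): 0.92753 × 0.83200 × 0.98000 = 0.756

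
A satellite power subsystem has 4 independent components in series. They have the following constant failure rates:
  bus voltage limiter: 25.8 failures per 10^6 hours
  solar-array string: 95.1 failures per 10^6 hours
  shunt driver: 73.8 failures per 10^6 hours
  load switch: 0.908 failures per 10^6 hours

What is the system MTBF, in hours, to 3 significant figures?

Series of exponential components: λ_sys = Σ λ_i
λ_sys = 0.0000258 + 0.0000951 + 0.0000738 + 0.000000908 = 1.9561e-04 /h
MTBF = 1 / λ_sys = 5110 h

5110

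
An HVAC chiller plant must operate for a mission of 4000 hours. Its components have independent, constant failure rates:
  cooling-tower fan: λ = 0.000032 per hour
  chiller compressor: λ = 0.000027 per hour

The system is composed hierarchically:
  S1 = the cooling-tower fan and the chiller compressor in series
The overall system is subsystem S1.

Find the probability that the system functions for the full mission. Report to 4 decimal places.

0.7898

R(cooling-tower fan) = exp(−0.000032 × 4000) = 0.879853
R(chiller compressor) = exp(−0.000027 × 4000) = 0.897628
Series (cooling-tower fan and chiller compressor): 0.879853 × 0.897628 = 0.7898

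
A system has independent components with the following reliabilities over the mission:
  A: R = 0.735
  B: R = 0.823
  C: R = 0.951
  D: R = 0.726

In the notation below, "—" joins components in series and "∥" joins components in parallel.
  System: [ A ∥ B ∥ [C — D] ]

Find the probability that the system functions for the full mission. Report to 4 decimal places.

Series (C and D): 0.951000 × 0.726000 = 0.690426
Parallel (A, B, and [0.690426]): 1 − (1 − 0.735000)(1 − 0.823000)(1 − 0.690426) = 0.9855

0.9855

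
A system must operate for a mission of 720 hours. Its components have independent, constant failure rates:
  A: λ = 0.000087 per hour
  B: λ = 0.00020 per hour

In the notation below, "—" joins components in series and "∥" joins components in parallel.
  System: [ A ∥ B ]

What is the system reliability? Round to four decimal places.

0.9919

R(A) = exp(−0.000087 × 720) = 0.939282
R(B) = exp(−0.00020 × 720) = 0.865888
Parallel (A and B): 1 − (1 − 0.939282)(1 − 0.865888) = 0.9919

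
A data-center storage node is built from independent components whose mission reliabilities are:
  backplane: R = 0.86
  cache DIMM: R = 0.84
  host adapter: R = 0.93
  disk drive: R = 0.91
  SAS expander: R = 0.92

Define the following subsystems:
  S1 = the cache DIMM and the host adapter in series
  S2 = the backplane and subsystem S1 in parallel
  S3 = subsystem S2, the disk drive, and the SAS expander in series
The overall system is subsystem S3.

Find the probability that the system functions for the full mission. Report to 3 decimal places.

0.812

Series (cache DIMM and host adapter): 0.84000 × 0.93000 = 0.78120
Parallel (backplane and [0.78120]): 1 − (1 − 0.86000)(1 − 0.78120) = 0.96937
Series ([0.96937], disk drive, and SAS expander): 0.96937 × 0.91000 × 0.92000 = 0.812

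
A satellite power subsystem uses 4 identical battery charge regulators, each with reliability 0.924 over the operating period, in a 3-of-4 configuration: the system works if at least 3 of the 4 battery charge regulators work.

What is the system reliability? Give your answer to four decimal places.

R = Σ_{i=3}^{4} C(4,i) p^i (1−p)^{4−i} with p = 0.924
C(4,3)·0.924^3·0.076^1 = 0.239822
C(4,4)·0.924^4·0.076^0 = 0.728933
Sum = 0.9688

0.9688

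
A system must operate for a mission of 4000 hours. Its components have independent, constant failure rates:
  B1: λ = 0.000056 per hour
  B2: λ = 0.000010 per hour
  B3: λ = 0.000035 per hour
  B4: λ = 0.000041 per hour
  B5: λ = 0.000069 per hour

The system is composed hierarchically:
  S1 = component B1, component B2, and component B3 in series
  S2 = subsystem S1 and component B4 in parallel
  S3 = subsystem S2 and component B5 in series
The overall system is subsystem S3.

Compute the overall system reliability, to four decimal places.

R(B1) = exp(−0.000056 × 4000) = 0.799315
R(B2) = exp(−0.000010 × 4000) = 0.960789
R(B3) = exp(−0.000035 × 4000) = 0.869358
R(B4) = exp(−0.000041 × 4000) = 0.848742
R(B5) = exp(−0.000069 × 4000) = 0.758813
Series (B1, B2, and B3): 0.799315 × 0.960789 × 0.869358 = 0.667644
Parallel ([0.667644] and B4): 1 − (1 − 0.667644)(1 − 0.848742) = 0.949728
Series ([0.949728] and B5): 0.949728 × 0.758813 = 0.7207

0.7207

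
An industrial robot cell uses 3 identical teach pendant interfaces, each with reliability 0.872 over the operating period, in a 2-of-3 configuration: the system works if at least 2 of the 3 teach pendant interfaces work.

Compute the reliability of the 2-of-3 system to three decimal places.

0.955

R = Σ_{i=2}^{3} C(3,i) p^i (1−p)^{3−i} with p = 0.872
C(3,2)·0.872^2·0.128^1 = 0.29199
C(3,3)·0.872^3·0.128^0 = 0.66305
Sum = 0.955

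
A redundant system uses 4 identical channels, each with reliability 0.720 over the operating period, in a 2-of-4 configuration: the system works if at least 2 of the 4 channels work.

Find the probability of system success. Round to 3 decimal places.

0.931

R = Σ_{i=2}^{4} C(4,i) p^i (1−p)^{4−i} with p = 0.720
C(4,2)·0.720^2·0.280^2 = 0.24386
C(4,3)·0.720^3·0.280^1 = 0.41804
C(4,4)·0.720^4·0.280^0 = 0.26874
Sum = 0.931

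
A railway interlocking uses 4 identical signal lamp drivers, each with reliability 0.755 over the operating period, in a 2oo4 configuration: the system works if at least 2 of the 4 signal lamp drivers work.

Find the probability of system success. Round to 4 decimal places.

R = Σ_{i=2}^{4} C(4,i) p^i (1−p)^{4−i} with p = 0.755
C(4,2)·0.755^2·0.245^2 = 0.205295
C(4,3)·0.755^3·0.245^1 = 0.421761
C(4,4)·0.755^4·0.245^0 = 0.324929
Sum = 0.9520

0.9520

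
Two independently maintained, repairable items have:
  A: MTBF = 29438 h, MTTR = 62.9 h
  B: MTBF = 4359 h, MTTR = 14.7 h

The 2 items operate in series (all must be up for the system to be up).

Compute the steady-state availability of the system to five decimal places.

0.99451

A(A) = MTBF/(MTBF+MTTR) = 29438/(29438+62.9) = 0.997868
A(B) = MTBF/(MTBF+MTTR) = 4359/(4359+14.7) = 0.996639
Series availability: 0.997868 × 0.996639 = 0.99451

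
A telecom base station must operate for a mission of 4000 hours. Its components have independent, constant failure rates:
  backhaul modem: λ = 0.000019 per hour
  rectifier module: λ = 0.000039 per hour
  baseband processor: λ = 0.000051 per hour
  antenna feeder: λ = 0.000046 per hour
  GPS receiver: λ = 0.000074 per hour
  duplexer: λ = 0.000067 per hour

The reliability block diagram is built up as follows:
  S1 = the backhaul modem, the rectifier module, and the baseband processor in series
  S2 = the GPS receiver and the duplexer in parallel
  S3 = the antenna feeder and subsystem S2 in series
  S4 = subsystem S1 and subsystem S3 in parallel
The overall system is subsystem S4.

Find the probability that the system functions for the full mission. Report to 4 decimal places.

0.9229

R(backhaul modem) = exp(−0.000019 × 4000) = 0.926816
R(rectifier module) = exp(−0.000039 × 4000) = 0.855559
R(baseband processor) = exp(−0.000051 × 4000) = 0.815462
R(antenna feeder) = exp(−0.000046 × 4000) = 0.831936
R(GPS receiver) = exp(−0.000074 × 4000) = 0.743787
R(duplexer) = exp(−0.000067 × 4000) = 0.764908
Series (backhaul modem, rectifier module, and baseband processor): 0.926816 × 0.855559 × 0.815462 = 0.646617
Parallel (GPS receiver and duplexer): 1 − (1 − 0.743787)(1 − 0.764908) = 0.939766
Series (antenna feeder and [0.939766]): 0.831936 × 0.939766 = 0.781825
Parallel ([0.646617] and [0.781825]): 1 − (1 − 0.646617)(1 − 0.781825) = 0.9229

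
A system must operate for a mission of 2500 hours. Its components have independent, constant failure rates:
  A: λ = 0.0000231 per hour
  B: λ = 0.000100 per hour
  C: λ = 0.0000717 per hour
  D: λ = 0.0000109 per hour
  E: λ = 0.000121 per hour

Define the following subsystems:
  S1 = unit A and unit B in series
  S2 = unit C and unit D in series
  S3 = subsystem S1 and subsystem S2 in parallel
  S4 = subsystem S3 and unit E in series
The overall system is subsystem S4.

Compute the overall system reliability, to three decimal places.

0.702

R(A) = exp(−0.0000231 × 2500) = 0.94389
R(B) = exp(−0.000100 × 2500) = 0.77880
R(C) = exp(−0.0000717 × 2500) = 0.83590
R(D) = exp(−0.0000109 × 2500) = 0.97312
R(E) = exp(−0.000121 × 2500) = 0.73897
Series (A and B): 0.94389 × 0.77880 = 0.73510
Series (C and D): 0.83590 × 0.97312 = 0.81343
Parallel ([0.73510] and [0.81343]): 1 − (1 − 0.73510)(1 − 0.81343) = 0.95058
Series ([0.95058] and E): 0.95058 × 0.73897 = 0.702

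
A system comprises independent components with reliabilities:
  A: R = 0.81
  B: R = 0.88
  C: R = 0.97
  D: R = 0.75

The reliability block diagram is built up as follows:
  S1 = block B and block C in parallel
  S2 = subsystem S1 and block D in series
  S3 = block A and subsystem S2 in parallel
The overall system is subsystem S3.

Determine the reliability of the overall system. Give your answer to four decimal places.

Parallel (B and C): 1 − (1 − 0.880000)(1 − 0.970000) = 0.996400
Series ([0.996400] and D): 0.996400 × 0.750000 = 0.747300
Parallel (A and [0.747300]): 1 − (1 − 0.810000)(1 − 0.747300) = 0.9520

0.9520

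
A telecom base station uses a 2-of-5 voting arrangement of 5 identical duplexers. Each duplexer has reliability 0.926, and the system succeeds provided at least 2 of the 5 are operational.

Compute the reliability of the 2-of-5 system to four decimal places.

0.9999

R = Σ_{i=2}^{5} C(5,i) p^i (1−p)^{5−i} with p = 0.926
C(5,2)·0.926^2·0.074^3 = 0.003475
C(5,3)·0.926^3·0.074^2 = 0.043481
C(5,4)·0.926^4·0.074^1 = 0.272048
C(5,5)·0.926^5·0.074^0 = 0.680855
Sum = 0.9999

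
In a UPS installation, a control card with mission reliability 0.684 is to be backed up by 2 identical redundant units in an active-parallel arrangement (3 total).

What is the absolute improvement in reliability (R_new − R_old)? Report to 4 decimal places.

0.2844

R_before = 0.684
R_after = 1 − (1 − 0.684)^3 = 0.9684
ΔR = 0.9684 − 0.684 = 0.2844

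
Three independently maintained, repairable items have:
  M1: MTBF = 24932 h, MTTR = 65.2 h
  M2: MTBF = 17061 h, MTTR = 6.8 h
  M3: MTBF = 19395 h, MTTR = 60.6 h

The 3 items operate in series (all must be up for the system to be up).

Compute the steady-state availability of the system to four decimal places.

0.9939

A(M1) = MTBF/(MTBF+MTTR) = 24932/(24932+65.2) = 0.997392
A(M2) = MTBF/(MTBF+MTTR) = 17061/(17061+6.8) = 0.999602
A(M3) = MTBF/(MTBF+MTTR) = 19395/(19395+60.6) = 0.996885
Series availability: 0.997392 × 0.999602 × 0.996885 = 0.9939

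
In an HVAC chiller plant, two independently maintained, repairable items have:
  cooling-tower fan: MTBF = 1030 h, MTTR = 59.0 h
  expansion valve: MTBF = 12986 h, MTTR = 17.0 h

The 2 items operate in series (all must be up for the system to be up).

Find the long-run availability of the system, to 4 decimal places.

A(cooling-tower fan) = MTBF/(MTBF+MTTR) = 1030/(1030+59.0) = 0.945822
A(expansion valve) = MTBF/(MTBF+MTTR) = 12986/(12986+17.0) = 0.998693
Series availability: 0.945822 × 0.998693 = 0.9446

0.9446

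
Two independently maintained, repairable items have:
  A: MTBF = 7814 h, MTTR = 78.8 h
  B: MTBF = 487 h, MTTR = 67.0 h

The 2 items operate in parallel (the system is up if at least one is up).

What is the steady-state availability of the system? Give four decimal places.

A(A) = MTBF/(MTBF+MTTR) = 7814/(7814+78.8) = 0.990016
A(B) = MTBF/(MTBF+MTTR) = 487/(487+67.0) = 0.879061
Parallel availability: 1 − (1 − 0.990016)(1 − 0.879061) = 0.9988

0.9988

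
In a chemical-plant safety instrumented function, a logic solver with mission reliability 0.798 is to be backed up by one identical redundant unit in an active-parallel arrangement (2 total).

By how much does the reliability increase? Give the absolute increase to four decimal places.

0.1612

R_before = 0.798
R_after = 1 − (1 − 0.798)^2 = 0.9592
ΔR = 0.9592 − 0.798 = 0.1612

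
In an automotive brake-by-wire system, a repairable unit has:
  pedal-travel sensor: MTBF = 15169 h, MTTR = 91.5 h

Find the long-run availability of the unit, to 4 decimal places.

A(pedal-travel sensor) = MTBF/(MTBF+MTTR) = 15169/(15169+91.5) = 0.9940

0.9940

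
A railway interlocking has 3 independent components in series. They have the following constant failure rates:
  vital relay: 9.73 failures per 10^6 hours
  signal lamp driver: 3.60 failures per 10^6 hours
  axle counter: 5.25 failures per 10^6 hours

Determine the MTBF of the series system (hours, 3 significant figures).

53800

Series of exponential components: λ_sys = Σ λ_i
λ_sys = 0.00000973 + 0.00000360 + 0.00000525 = 1.8580e-05 /h
MTBF = 1 / λ_sys = 53800 h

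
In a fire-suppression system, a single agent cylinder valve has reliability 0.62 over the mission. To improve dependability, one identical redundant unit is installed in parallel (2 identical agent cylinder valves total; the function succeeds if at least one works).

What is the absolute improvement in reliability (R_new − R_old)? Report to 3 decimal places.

0.236

R_before = 0.62
R_after = 1 − (1 − 0.62)^2 = 0.856
ΔR = 0.856 − 0.62 = 0.236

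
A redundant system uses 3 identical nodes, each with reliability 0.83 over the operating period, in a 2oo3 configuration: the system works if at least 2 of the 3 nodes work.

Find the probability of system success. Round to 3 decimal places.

R = Σ_{i=2}^{3} C(3,i) p^i (1−p)^{3−i} with p = 0.83
C(3,2)·0.83^2·0.17^1 = 0.35134
C(3,3)·0.83^3·0.17^0 = 0.57179
Sum = 0.923

0.923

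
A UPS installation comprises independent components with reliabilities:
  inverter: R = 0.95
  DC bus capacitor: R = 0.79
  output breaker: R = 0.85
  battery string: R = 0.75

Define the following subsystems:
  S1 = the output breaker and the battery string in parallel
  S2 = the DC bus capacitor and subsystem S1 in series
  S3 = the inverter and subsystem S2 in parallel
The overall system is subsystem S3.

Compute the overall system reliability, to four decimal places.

0.9880

Parallel (output breaker and battery string): 1 − (1 − 0.850000)(1 − 0.750000) = 0.962500
Series (DC bus capacitor and [0.962500]): 0.790000 × 0.962500 = 0.760375
Parallel (inverter and [0.760375]): 1 − (1 − 0.950000)(1 − 0.760375) = 0.9880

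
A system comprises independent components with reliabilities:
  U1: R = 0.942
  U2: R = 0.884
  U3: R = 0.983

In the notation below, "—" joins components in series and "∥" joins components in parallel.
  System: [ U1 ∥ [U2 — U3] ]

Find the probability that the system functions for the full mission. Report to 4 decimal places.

0.9924

Series (U2 and U3): 0.884000 × 0.983000 = 0.868972
Parallel (U1 and [0.868972]): 1 − (1 − 0.942000)(1 − 0.868972) = 0.9924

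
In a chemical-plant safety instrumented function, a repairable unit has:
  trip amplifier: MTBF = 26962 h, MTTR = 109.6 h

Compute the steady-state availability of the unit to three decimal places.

A(trip amplifier) = MTBF/(MTBF+MTTR) = 26962/(26962+109.6) = 0.996

0.996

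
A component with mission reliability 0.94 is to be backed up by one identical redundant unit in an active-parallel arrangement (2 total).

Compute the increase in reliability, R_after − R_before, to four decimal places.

0.0564

R_before = 0.94
R_after = 1 − (1 − 0.94)^2 = 0.9964
ΔR = 0.9964 − 0.94 = 0.0564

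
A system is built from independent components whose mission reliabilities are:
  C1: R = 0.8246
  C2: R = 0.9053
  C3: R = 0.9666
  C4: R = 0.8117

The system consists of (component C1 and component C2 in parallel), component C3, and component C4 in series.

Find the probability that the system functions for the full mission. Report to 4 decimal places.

Parallel (C1 and C2): 1 − (1 − 0.824600)(1 − 0.905300) = 0.983390
Series ([0.983390], C3, and C4): 0.983390 × 0.966600 × 0.811700 = 0.7716

0.7716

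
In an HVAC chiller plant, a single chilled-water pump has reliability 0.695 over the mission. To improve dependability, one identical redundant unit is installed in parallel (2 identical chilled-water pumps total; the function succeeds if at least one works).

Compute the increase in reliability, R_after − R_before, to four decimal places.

0.2120

R_before = 0.695
R_after = 1 − (1 − 0.695)^2 = 0.9070
ΔR = 0.9070 − 0.695 = 0.2120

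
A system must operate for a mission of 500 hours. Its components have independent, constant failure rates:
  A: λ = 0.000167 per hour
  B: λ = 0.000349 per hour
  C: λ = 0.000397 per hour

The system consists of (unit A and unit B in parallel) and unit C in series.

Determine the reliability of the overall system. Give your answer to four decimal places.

R(A) = exp(−0.000167 × 500) = 0.919891
R(B) = exp(−0.000349 × 500) = 0.839877
R(C) = exp(−0.000397 × 500) = 0.819960
Parallel (A and B): 1 − (1 − 0.919891)(1 − 0.839877) = 0.987173
Series ([0.987173] and C): 0.987173 × 0.819960 = 0.8094

0.8094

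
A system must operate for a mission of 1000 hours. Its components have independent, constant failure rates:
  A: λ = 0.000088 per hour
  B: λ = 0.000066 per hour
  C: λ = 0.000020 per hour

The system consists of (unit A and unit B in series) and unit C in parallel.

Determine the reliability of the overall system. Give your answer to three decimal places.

0.997

R(A) = exp(−0.000088 × 1000) = 0.91576
R(B) = exp(−0.000066 × 1000) = 0.93613
R(C) = exp(−0.000020 × 1000) = 0.98020
Series (A and B): 0.91576 × 0.93613 = 0.85727
Parallel ([0.85727] and C): 1 − (1 − 0.85727)(1 − 0.98020) = 0.997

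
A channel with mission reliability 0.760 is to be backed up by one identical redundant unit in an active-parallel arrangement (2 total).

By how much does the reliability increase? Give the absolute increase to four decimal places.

R_before = 0.760
R_after = 1 − (1 − 0.760)^2 = 0.9424
ΔR = 0.9424 − 0.760 = 0.1824

0.1824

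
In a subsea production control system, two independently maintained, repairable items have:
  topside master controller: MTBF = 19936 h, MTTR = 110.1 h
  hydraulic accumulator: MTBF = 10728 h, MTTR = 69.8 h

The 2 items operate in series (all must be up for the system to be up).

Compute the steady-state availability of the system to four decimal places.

A(topside master controller) = MTBF/(MTBF+MTTR) = 19936/(19936+110.1) = 0.994508
A(hydraulic accumulator) = MTBF/(MTBF+MTTR) = 10728/(10728+69.8) = 0.993536
Series availability: 0.994508 × 0.993536 = 0.9881

0.9881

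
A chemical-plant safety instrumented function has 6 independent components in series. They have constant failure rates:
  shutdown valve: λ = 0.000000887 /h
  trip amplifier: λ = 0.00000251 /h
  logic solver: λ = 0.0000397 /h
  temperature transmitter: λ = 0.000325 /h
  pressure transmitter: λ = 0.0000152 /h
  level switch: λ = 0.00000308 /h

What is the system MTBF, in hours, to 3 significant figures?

2590

Series of exponential components: λ_sys = Σ λ_i
λ_sys = 0.000000887 + 0.00000251 + 0.0000397 + 0.000325 + 0.0000152 + 0.00000308 = 3.8638e-04 /h
MTBF = 1 / λ_sys = 2590 h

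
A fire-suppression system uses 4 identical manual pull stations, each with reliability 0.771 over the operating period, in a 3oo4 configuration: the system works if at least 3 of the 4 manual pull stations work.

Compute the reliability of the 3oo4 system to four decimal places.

0.7732

R = Σ_{i=3}^{4} C(4,i) p^i (1−p)^{4−i} with p = 0.771
C(4,3)·0.771^3·0.229^1 = 0.419816
C(4,4)·0.771^4·0.229^0 = 0.353360
Sum = 0.7732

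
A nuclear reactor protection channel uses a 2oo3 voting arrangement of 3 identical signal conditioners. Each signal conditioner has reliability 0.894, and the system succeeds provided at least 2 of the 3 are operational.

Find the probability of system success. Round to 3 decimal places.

0.969

R = Σ_{i=2}^{3} C(3,i) p^i (1−p)^{3−i} with p = 0.894
C(3,2)·0.894^2·0.106^1 = 0.25416
C(3,3)·0.894^3·0.106^0 = 0.71452
Sum = 0.969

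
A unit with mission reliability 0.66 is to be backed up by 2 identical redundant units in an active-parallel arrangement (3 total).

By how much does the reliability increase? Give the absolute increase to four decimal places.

0.3007

R_before = 0.66
R_after = 1 − (1 − 0.66)^3 = 0.9607
ΔR = 0.9607 − 0.66 = 0.3007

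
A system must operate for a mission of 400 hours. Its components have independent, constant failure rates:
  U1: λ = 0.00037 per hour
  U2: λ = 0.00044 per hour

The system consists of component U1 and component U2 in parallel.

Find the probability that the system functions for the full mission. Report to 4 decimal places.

R(U1) = exp(−0.00037 × 400) = 0.862431
R(U2) = exp(−0.00044 × 400) = 0.838618
Parallel (U1 and U2): 1 − (1 − 0.862431)(1 − 0.838618) = 0.9778

0.9778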